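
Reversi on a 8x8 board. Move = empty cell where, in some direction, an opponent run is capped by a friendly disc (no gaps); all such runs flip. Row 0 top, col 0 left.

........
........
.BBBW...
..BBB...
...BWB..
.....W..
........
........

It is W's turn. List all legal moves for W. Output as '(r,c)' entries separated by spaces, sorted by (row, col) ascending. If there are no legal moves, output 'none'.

Answer: (1,1) (2,0) (3,5) (4,2) (4,6)

Derivation:
(1,0): no bracket -> illegal
(1,1): flips 2 -> legal
(1,2): no bracket -> illegal
(1,3): no bracket -> illegal
(1,4): no bracket -> illegal
(2,0): flips 3 -> legal
(2,5): no bracket -> illegal
(3,0): no bracket -> illegal
(3,1): no bracket -> illegal
(3,5): flips 1 -> legal
(3,6): no bracket -> illegal
(4,1): no bracket -> illegal
(4,2): flips 2 -> legal
(4,6): flips 1 -> legal
(5,2): no bracket -> illegal
(5,3): no bracket -> illegal
(5,4): no bracket -> illegal
(5,6): no bracket -> illegal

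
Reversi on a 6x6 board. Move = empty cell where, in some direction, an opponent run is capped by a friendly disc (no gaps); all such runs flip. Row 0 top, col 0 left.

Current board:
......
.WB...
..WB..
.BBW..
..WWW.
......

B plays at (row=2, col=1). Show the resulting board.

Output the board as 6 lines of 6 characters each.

Answer: ......
.WB...
.BBB..
.BBW..
..WWW.
......

Derivation:
Place B at (2,1); scan 8 dirs for brackets.
Dir NW: first cell '.' (not opp) -> no flip
Dir N: opp run (1,1), next='.' -> no flip
Dir NE: first cell 'B' (not opp) -> no flip
Dir W: first cell '.' (not opp) -> no flip
Dir E: opp run (2,2) capped by B -> flip
Dir SW: first cell '.' (not opp) -> no flip
Dir S: first cell 'B' (not opp) -> no flip
Dir SE: first cell 'B' (not opp) -> no flip
All flips: (2,2)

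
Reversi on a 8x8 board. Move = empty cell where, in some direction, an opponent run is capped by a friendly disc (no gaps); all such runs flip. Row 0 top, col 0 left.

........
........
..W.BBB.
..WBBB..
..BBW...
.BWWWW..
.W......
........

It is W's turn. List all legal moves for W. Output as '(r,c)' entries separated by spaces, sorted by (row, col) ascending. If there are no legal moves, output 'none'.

(1,3): no bracket -> illegal
(1,4): flips 2 -> legal
(1,5): no bracket -> illegal
(1,6): flips 3 -> legal
(1,7): flips 2 -> legal
(2,3): flips 2 -> legal
(2,7): no bracket -> illegal
(3,1): flips 1 -> legal
(3,6): flips 3 -> legal
(3,7): no bracket -> illegal
(4,0): no bracket -> illegal
(4,1): flips 3 -> legal
(4,5): no bracket -> illegal
(4,6): no bracket -> illegal
(5,0): flips 1 -> legal
(6,0): no bracket -> illegal
(6,2): no bracket -> illegal

Answer: (1,4) (1,6) (1,7) (2,3) (3,1) (3,6) (4,1) (5,0)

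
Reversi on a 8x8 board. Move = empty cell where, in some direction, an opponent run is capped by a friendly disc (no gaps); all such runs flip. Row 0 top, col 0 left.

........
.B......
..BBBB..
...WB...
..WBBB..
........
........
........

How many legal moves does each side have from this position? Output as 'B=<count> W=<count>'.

Answer: B=3 W=7

Derivation:
-- B to move --
(3,1): no bracket -> illegal
(3,2): flips 1 -> legal
(4,1): flips 1 -> legal
(5,1): flips 2 -> legal
(5,2): no bracket -> illegal
(5,3): no bracket -> illegal
B mobility = 3
-- W to move --
(0,0): flips 2 -> legal
(0,1): no bracket -> illegal
(0,2): no bracket -> illegal
(1,0): no bracket -> illegal
(1,2): no bracket -> illegal
(1,3): flips 1 -> legal
(1,4): no bracket -> illegal
(1,5): flips 1 -> legal
(1,6): no bracket -> illegal
(2,0): no bracket -> illegal
(2,1): no bracket -> illegal
(2,6): no bracket -> illegal
(3,1): no bracket -> illegal
(3,2): no bracket -> illegal
(3,5): flips 1 -> legal
(3,6): no bracket -> illegal
(4,6): flips 3 -> legal
(5,2): no bracket -> illegal
(5,3): flips 1 -> legal
(5,4): no bracket -> illegal
(5,5): flips 1 -> legal
(5,6): no bracket -> illegal
W mobility = 7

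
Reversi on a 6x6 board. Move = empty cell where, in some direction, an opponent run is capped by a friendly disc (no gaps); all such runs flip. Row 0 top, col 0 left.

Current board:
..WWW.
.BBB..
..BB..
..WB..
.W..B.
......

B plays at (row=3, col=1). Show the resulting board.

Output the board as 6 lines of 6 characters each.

Place B at (3,1); scan 8 dirs for brackets.
Dir NW: first cell '.' (not opp) -> no flip
Dir N: first cell '.' (not opp) -> no flip
Dir NE: first cell 'B' (not opp) -> no flip
Dir W: first cell '.' (not opp) -> no flip
Dir E: opp run (3,2) capped by B -> flip
Dir SW: first cell '.' (not opp) -> no flip
Dir S: opp run (4,1), next='.' -> no flip
Dir SE: first cell '.' (not opp) -> no flip
All flips: (3,2)

Answer: ..WWW.
.BBB..
..BB..
.BBB..
.W..B.
......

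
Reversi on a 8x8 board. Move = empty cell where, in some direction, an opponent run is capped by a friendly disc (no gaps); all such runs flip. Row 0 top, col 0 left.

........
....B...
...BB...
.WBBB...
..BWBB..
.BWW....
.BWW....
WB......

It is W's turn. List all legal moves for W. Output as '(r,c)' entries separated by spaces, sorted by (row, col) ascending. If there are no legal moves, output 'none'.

(0,3): no bracket -> illegal
(0,4): no bracket -> illegal
(0,5): no bracket -> illegal
(1,2): no bracket -> illegal
(1,3): flips 2 -> legal
(1,5): no bracket -> illegal
(2,1): flips 1 -> legal
(2,2): flips 2 -> legal
(2,5): flips 1 -> legal
(3,5): flips 4 -> legal
(3,6): no bracket -> illegal
(4,0): flips 1 -> legal
(4,1): flips 1 -> legal
(4,6): flips 2 -> legal
(5,0): flips 1 -> legal
(5,4): no bracket -> illegal
(5,5): no bracket -> illegal
(5,6): no bracket -> illegal
(6,0): flips 1 -> legal
(7,2): flips 1 -> legal

Answer: (1,3) (2,1) (2,2) (2,5) (3,5) (4,0) (4,1) (4,6) (5,0) (6,0) (7,2)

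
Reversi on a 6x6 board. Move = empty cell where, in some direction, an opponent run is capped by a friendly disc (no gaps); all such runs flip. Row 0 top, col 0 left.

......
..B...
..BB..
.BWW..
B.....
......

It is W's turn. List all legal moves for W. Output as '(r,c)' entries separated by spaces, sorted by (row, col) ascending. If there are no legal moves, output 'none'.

(0,1): no bracket -> illegal
(0,2): flips 2 -> legal
(0,3): no bracket -> illegal
(1,1): flips 1 -> legal
(1,3): flips 1 -> legal
(1,4): flips 1 -> legal
(2,0): no bracket -> illegal
(2,1): no bracket -> illegal
(2,4): no bracket -> illegal
(3,0): flips 1 -> legal
(3,4): no bracket -> illegal
(4,1): no bracket -> illegal
(4,2): no bracket -> illegal
(5,0): no bracket -> illegal
(5,1): no bracket -> illegal

Answer: (0,2) (1,1) (1,3) (1,4) (3,0)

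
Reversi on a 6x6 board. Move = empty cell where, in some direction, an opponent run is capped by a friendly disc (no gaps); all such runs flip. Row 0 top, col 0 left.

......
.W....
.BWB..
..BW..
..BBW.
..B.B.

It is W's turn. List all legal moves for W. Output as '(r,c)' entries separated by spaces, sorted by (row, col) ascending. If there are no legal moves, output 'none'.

(1,0): no bracket -> illegal
(1,2): no bracket -> illegal
(1,3): flips 1 -> legal
(1,4): no bracket -> illegal
(2,0): flips 1 -> legal
(2,4): flips 1 -> legal
(3,0): no bracket -> illegal
(3,1): flips 2 -> legal
(3,4): no bracket -> illegal
(4,1): flips 2 -> legal
(4,5): no bracket -> illegal
(5,1): flips 1 -> legal
(5,3): flips 1 -> legal
(5,5): no bracket -> illegal

Answer: (1,3) (2,0) (2,4) (3,1) (4,1) (5,1) (5,3)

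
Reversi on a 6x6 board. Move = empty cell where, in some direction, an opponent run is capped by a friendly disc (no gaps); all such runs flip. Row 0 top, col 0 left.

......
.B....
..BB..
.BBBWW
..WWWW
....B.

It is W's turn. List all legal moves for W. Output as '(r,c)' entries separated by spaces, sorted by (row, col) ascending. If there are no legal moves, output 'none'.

Answer: (0,0) (1,2) (1,3) (2,0) (2,1) (2,4) (3,0)

Derivation:
(0,0): flips 3 -> legal
(0,1): no bracket -> illegal
(0,2): no bracket -> illegal
(1,0): no bracket -> illegal
(1,2): flips 3 -> legal
(1,3): flips 2 -> legal
(1,4): no bracket -> illegal
(2,0): flips 1 -> legal
(2,1): flips 1 -> legal
(2,4): flips 1 -> legal
(3,0): flips 3 -> legal
(4,0): no bracket -> illegal
(4,1): no bracket -> illegal
(5,3): no bracket -> illegal
(5,5): no bracket -> illegal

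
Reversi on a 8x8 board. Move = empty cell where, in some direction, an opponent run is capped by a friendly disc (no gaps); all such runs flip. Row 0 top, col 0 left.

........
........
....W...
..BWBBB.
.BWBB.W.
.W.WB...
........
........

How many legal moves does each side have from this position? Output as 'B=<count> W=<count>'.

-- B to move --
(1,3): flips 1 -> legal
(1,4): flips 1 -> legal
(1,5): no bracket -> illegal
(2,2): flips 1 -> legal
(2,3): flips 1 -> legal
(2,5): no bracket -> illegal
(3,1): no bracket -> illegal
(3,7): no bracket -> illegal
(4,0): no bracket -> illegal
(4,5): no bracket -> illegal
(4,7): no bracket -> illegal
(5,0): no bracket -> illegal
(5,2): flips 2 -> legal
(5,5): no bracket -> illegal
(5,6): flips 1 -> legal
(5,7): flips 1 -> legal
(6,0): no bracket -> illegal
(6,1): flips 1 -> legal
(6,2): flips 1 -> legal
(6,3): flips 1 -> legal
(6,4): no bracket -> illegal
B mobility = 10
-- W to move --
(2,1): no bracket -> illegal
(2,2): flips 1 -> legal
(2,3): no bracket -> illegal
(2,5): no bracket -> illegal
(2,6): flips 3 -> legal
(2,7): no bracket -> illegal
(3,0): no bracket -> illegal
(3,1): flips 2 -> legal
(3,7): flips 3 -> legal
(4,0): flips 1 -> legal
(4,5): flips 2 -> legal
(4,7): no bracket -> illegal
(5,0): no bracket -> illegal
(5,2): no bracket -> illegal
(5,5): flips 2 -> legal
(6,3): no bracket -> illegal
(6,4): flips 3 -> legal
(6,5): no bracket -> illegal
W mobility = 8

Answer: B=10 W=8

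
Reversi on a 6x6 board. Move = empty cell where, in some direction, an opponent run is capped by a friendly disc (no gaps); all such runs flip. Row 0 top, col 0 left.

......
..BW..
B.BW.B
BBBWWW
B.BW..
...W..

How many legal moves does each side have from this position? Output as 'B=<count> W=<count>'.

Answer: B=7 W=6

Derivation:
-- B to move --
(0,2): no bracket -> illegal
(0,3): no bracket -> illegal
(0,4): flips 1 -> legal
(1,4): flips 2 -> legal
(2,4): flips 2 -> legal
(4,4): flips 2 -> legal
(4,5): flips 3 -> legal
(5,2): flips 2 -> legal
(5,4): flips 1 -> legal
B mobility = 7
-- W to move --
(0,1): flips 1 -> legal
(0,2): no bracket -> illegal
(0,3): no bracket -> illegal
(1,0): no bracket -> illegal
(1,1): flips 2 -> legal
(1,4): no bracket -> illegal
(1,5): flips 1 -> legal
(2,1): flips 2 -> legal
(2,4): no bracket -> illegal
(4,1): flips 2 -> legal
(5,0): no bracket -> illegal
(5,1): flips 1 -> legal
(5,2): no bracket -> illegal
W mobility = 6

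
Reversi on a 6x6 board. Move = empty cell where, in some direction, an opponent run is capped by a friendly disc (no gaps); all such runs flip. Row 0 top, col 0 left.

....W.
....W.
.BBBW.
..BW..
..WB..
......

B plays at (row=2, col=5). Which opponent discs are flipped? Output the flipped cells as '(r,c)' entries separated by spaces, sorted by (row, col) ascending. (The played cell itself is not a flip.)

Dir NW: opp run (1,4), next='.' -> no flip
Dir N: first cell '.' (not opp) -> no flip
Dir NE: edge -> no flip
Dir W: opp run (2,4) capped by B -> flip
Dir E: edge -> no flip
Dir SW: first cell '.' (not opp) -> no flip
Dir S: first cell '.' (not opp) -> no flip
Dir SE: edge -> no flip

Answer: (2,4)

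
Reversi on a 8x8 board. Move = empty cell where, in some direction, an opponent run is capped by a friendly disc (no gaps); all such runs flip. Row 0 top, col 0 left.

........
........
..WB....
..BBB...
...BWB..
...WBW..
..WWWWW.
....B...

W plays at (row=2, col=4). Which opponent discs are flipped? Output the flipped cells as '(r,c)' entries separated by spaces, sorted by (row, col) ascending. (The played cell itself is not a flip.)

Dir NW: first cell '.' (not opp) -> no flip
Dir N: first cell '.' (not opp) -> no flip
Dir NE: first cell '.' (not opp) -> no flip
Dir W: opp run (2,3) capped by W -> flip
Dir E: first cell '.' (not opp) -> no flip
Dir SW: opp run (3,3), next='.' -> no flip
Dir S: opp run (3,4) capped by W -> flip
Dir SE: first cell '.' (not opp) -> no flip

Answer: (2,3) (3,4)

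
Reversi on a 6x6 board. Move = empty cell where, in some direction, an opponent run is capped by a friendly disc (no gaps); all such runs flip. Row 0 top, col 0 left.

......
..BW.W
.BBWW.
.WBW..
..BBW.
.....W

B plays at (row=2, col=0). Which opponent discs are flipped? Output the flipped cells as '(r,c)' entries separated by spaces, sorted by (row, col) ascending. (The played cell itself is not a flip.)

Dir NW: edge -> no flip
Dir N: first cell '.' (not opp) -> no flip
Dir NE: first cell '.' (not opp) -> no flip
Dir W: edge -> no flip
Dir E: first cell 'B' (not opp) -> no flip
Dir SW: edge -> no flip
Dir S: first cell '.' (not opp) -> no flip
Dir SE: opp run (3,1) capped by B -> flip

Answer: (3,1)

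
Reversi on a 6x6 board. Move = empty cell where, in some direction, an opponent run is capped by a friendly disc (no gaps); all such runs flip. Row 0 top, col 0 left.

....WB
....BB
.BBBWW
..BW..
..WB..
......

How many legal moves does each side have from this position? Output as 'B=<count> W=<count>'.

-- B to move --
(0,3): flips 1 -> legal
(1,3): no bracket -> illegal
(3,1): no bracket -> illegal
(3,4): flips 2 -> legal
(3,5): flips 1 -> legal
(4,1): flips 1 -> legal
(4,4): flips 1 -> legal
(5,1): flips 3 -> legal
(5,2): flips 1 -> legal
(5,3): no bracket -> illegal
B mobility = 7
-- W to move --
(0,3): flips 1 -> legal
(1,0): no bracket -> illegal
(1,1): flips 1 -> legal
(1,2): flips 2 -> legal
(1,3): flips 1 -> legal
(2,0): flips 3 -> legal
(3,0): no bracket -> illegal
(3,1): flips 1 -> legal
(3,4): no bracket -> illegal
(4,1): no bracket -> illegal
(4,4): flips 1 -> legal
(5,2): no bracket -> illegal
(5,3): flips 1 -> legal
(5,4): no bracket -> illegal
W mobility = 8

Answer: B=7 W=8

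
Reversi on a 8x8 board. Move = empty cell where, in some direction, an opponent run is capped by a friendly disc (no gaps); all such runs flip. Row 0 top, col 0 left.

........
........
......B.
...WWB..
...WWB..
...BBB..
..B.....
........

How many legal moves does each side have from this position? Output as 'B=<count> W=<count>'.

-- B to move --
(2,2): flips 2 -> legal
(2,3): flips 3 -> legal
(2,4): flips 2 -> legal
(2,5): no bracket -> illegal
(3,2): flips 3 -> legal
(4,2): flips 2 -> legal
(5,2): no bracket -> illegal
B mobility = 5
-- W to move --
(1,5): no bracket -> illegal
(1,6): no bracket -> illegal
(1,7): flips 2 -> legal
(2,4): no bracket -> illegal
(2,5): no bracket -> illegal
(2,7): no bracket -> illegal
(3,6): flips 1 -> legal
(3,7): no bracket -> illegal
(4,2): no bracket -> illegal
(4,6): flips 1 -> legal
(5,1): no bracket -> illegal
(5,2): no bracket -> illegal
(5,6): flips 1 -> legal
(6,1): no bracket -> illegal
(6,3): flips 1 -> legal
(6,4): flips 1 -> legal
(6,5): flips 1 -> legal
(6,6): flips 1 -> legal
(7,1): flips 2 -> legal
(7,2): no bracket -> illegal
(7,3): no bracket -> illegal
W mobility = 9

Answer: B=5 W=9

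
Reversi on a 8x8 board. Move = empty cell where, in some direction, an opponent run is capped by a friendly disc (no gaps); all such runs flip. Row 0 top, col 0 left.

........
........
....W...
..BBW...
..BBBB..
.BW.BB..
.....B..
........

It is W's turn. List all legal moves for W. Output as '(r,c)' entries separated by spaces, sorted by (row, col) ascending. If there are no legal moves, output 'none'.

Answer: (2,2) (3,1) (5,0) (5,6) (6,0) (6,4)

Derivation:
(2,1): no bracket -> illegal
(2,2): flips 2 -> legal
(2,3): no bracket -> illegal
(3,1): flips 2 -> legal
(3,5): no bracket -> illegal
(3,6): no bracket -> illegal
(4,0): no bracket -> illegal
(4,1): no bracket -> illegal
(4,6): no bracket -> illegal
(5,0): flips 1 -> legal
(5,3): no bracket -> illegal
(5,6): flips 1 -> legal
(6,0): flips 3 -> legal
(6,1): no bracket -> illegal
(6,2): no bracket -> illegal
(6,3): no bracket -> illegal
(6,4): flips 2 -> legal
(6,6): no bracket -> illegal
(7,4): no bracket -> illegal
(7,5): no bracket -> illegal
(7,6): no bracket -> illegal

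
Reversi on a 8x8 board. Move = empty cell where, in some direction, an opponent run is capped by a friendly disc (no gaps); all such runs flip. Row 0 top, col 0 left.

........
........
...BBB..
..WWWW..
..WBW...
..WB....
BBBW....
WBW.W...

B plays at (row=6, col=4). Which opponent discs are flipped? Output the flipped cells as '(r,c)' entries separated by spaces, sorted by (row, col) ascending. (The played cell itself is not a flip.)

Answer: (6,3)

Derivation:
Dir NW: first cell 'B' (not opp) -> no flip
Dir N: first cell '.' (not opp) -> no flip
Dir NE: first cell '.' (not opp) -> no flip
Dir W: opp run (6,3) capped by B -> flip
Dir E: first cell '.' (not opp) -> no flip
Dir SW: first cell '.' (not opp) -> no flip
Dir S: opp run (7,4), next=edge -> no flip
Dir SE: first cell '.' (not opp) -> no flip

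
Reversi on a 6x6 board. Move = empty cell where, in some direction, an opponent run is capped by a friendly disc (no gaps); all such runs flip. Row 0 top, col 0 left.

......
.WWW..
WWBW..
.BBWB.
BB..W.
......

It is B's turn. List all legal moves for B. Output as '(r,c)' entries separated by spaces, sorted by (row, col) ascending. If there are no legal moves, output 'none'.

Answer: (0,0) (0,1) (0,2) (0,4) (1,0) (1,4) (2,4) (5,4) (5,5)

Derivation:
(0,0): flips 1 -> legal
(0,1): flips 4 -> legal
(0,2): flips 1 -> legal
(0,3): no bracket -> illegal
(0,4): flips 1 -> legal
(1,0): flips 1 -> legal
(1,4): flips 1 -> legal
(2,4): flips 1 -> legal
(3,0): no bracket -> illegal
(3,5): no bracket -> illegal
(4,2): no bracket -> illegal
(4,3): no bracket -> illegal
(4,5): no bracket -> illegal
(5,3): no bracket -> illegal
(5,4): flips 1 -> legal
(5,5): flips 2 -> legal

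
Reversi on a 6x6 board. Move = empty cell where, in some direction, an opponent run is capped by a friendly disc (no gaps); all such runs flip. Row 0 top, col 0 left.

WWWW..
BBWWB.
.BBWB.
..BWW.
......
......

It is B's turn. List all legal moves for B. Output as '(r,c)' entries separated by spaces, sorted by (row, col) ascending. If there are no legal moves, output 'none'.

Answer: (0,4) (3,5) (4,2) (4,4)

Derivation:
(0,4): flips 1 -> legal
(2,5): no bracket -> illegal
(3,5): flips 2 -> legal
(4,2): flips 1 -> legal
(4,3): no bracket -> illegal
(4,4): flips 2 -> legal
(4,5): no bracket -> illegal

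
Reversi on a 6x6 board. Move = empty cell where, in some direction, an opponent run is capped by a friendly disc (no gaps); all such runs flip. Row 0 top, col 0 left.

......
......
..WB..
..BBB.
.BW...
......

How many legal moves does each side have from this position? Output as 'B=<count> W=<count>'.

-- B to move --
(1,1): flips 1 -> legal
(1,2): flips 1 -> legal
(1,3): no bracket -> illegal
(2,1): flips 1 -> legal
(3,1): no bracket -> illegal
(4,3): flips 1 -> legal
(5,1): flips 1 -> legal
(5,2): flips 1 -> legal
(5,3): no bracket -> illegal
B mobility = 6
-- W to move --
(1,2): no bracket -> illegal
(1,3): no bracket -> illegal
(1,4): no bracket -> illegal
(2,1): no bracket -> illegal
(2,4): flips 2 -> legal
(2,5): no bracket -> illegal
(3,0): no bracket -> illegal
(3,1): no bracket -> illegal
(3,5): no bracket -> illegal
(4,0): flips 1 -> legal
(4,3): no bracket -> illegal
(4,4): flips 1 -> legal
(4,5): no bracket -> illegal
(5,0): no bracket -> illegal
(5,1): no bracket -> illegal
(5,2): no bracket -> illegal
W mobility = 3

Answer: B=6 W=3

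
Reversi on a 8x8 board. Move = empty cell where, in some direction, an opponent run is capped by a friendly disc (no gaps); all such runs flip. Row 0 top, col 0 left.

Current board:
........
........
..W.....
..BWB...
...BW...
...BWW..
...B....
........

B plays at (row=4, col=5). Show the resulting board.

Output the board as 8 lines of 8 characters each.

Answer: ........
........
..W.....
..BWB...
...BBB..
...BBW..
...B....
........

Derivation:
Place B at (4,5); scan 8 dirs for brackets.
Dir NW: first cell 'B' (not opp) -> no flip
Dir N: first cell '.' (not opp) -> no flip
Dir NE: first cell '.' (not opp) -> no flip
Dir W: opp run (4,4) capped by B -> flip
Dir E: first cell '.' (not opp) -> no flip
Dir SW: opp run (5,4) capped by B -> flip
Dir S: opp run (5,5), next='.' -> no flip
Dir SE: first cell '.' (not opp) -> no flip
All flips: (4,4) (5,4)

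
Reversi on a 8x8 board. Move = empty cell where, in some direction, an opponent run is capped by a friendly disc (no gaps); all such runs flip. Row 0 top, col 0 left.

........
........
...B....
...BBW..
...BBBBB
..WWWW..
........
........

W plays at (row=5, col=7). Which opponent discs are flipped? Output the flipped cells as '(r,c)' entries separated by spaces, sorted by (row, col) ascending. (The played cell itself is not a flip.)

Dir NW: opp run (4,6) capped by W -> flip
Dir N: opp run (4,7), next='.' -> no flip
Dir NE: edge -> no flip
Dir W: first cell '.' (not opp) -> no flip
Dir E: edge -> no flip
Dir SW: first cell '.' (not opp) -> no flip
Dir S: first cell '.' (not opp) -> no flip
Dir SE: edge -> no flip

Answer: (4,6)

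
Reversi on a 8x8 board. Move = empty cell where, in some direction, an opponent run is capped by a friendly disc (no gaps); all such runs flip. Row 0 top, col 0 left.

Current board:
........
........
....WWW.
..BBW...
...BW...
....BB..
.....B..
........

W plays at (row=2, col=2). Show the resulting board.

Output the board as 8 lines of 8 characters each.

Answer: ........
........
..W.WWW.
..BWW...
...BW...
....BB..
.....B..
........

Derivation:
Place W at (2,2); scan 8 dirs for brackets.
Dir NW: first cell '.' (not opp) -> no flip
Dir N: first cell '.' (not opp) -> no flip
Dir NE: first cell '.' (not opp) -> no flip
Dir W: first cell '.' (not opp) -> no flip
Dir E: first cell '.' (not opp) -> no flip
Dir SW: first cell '.' (not opp) -> no flip
Dir S: opp run (3,2), next='.' -> no flip
Dir SE: opp run (3,3) capped by W -> flip
All flips: (3,3)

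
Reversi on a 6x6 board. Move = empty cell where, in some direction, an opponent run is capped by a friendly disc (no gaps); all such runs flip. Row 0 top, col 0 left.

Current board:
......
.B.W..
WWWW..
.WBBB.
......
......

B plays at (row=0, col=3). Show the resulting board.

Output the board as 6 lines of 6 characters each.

Place B at (0,3); scan 8 dirs for brackets.
Dir NW: edge -> no flip
Dir N: edge -> no flip
Dir NE: edge -> no flip
Dir W: first cell '.' (not opp) -> no flip
Dir E: first cell '.' (not opp) -> no flip
Dir SW: first cell '.' (not opp) -> no flip
Dir S: opp run (1,3) (2,3) capped by B -> flip
Dir SE: first cell '.' (not opp) -> no flip
All flips: (1,3) (2,3)

Answer: ...B..
.B.B..
WWWB..
.WBBB.
......
......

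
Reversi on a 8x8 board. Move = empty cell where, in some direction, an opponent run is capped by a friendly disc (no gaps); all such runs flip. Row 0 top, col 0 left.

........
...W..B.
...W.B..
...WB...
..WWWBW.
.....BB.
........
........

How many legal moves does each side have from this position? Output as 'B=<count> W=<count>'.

-- B to move --
(0,2): no bracket -> illegal
(0,3): no bracket -> illegal
(0,4): no bracket -> illegal
(1,2): flips 1 -> legal
(1,4): no bracket -> illegal
(2,2): flips 2 -> legal
(2,4): no bracket -> illegal
(3,1): no bracket -> illegal
(3,2): flips 1 -> legal
(3,5): no bracket -> illegal
(3,6): flips 1 -> legal
(3,7): flips 1 -> legal
(4,1): flips 3 -> legal
(4,7): flips 1 -> legal
(5,1): no bracket -> illegal
(5,2): flips 1 -> legal
(5,3): no bracket -> illegal
(5,4): flips 1 -> legal
(5,7): no bracket -> illegal
B mobility = 9
-- W to move --
(0,5): no bracket -> illegal
(0,6): no bracket -> illegal
(0,7): flips 3 -> legal
(1,4): no bracket -> illegal
(1,5): no bracket -> illegal
(1,7): no bracket -> illegal
(2,4): flips 1 -> legal
(2,6): no bracket -> illegal
(2,7): no bracket -> illegal
(3,5): flips 1 -> legal
(3,6): no bracket -> illegal
(4,7): no bracket -> illegal
(5,4): no bracket -> illegal
(5,7): no bracket -> illegal
(6,4): flips 1 -> legal
(6,5): no bracket -> illegal
(6,6): flips 2 -> legal
(6,7): flips 3 -> legal
W mobility = 6

Answer: B=9 W=6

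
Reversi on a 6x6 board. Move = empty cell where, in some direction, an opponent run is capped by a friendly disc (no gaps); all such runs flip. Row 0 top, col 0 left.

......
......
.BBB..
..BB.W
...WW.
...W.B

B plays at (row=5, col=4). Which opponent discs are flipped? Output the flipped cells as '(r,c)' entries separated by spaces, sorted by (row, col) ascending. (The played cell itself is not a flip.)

Dir NW: opp run (4,3) capped by B -> flip
Dir N: opp run (4,4), next='.' -> no flip
Dir NE: first cell '.' (not opp) -> no flip
Dir W: opp run (5,3), next='.' -> no flip
Dir E: first cell 'B' (not opp) -> no flip
Dir SW: edge -> no flip
Dir S: edge -> no flip
Dir SE: edge -> no flip

Answer: (4,3)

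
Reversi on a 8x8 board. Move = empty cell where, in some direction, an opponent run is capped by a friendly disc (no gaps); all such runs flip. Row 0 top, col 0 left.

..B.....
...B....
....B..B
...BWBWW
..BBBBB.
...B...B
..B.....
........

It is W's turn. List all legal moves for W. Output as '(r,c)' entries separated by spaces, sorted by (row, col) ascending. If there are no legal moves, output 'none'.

(0,1): no bracket -> illegal
(0,3): no bracket -> illegal
(0,4): no bracket -> illegal
(1,1): no bracket -> illegal
(1,2): no bracket -> illegal
(1,4): flips 1 -> legal
(1,5): no bracket -> illegal
(1,6): no bracket -> illegal
(1,7): flips 1 -> legal
(2,2): no bracket -> illegal
(2,3): no bracket -> illegal
(2,5): no bracket -> illegal
(2,6): no bracket -> illegal
(3,1): no bracket -> illegal
(3,2): flips 1 -> legal
(4,1): no bracket -> illegal
(4,7): no bracket -> illegal
(5,1): no bracket -> illegal
(5,2): flips 1 -> legal
(5,4): flips 2 -> legal
(5,5): flips 1 -> legal
(5,6): flips 2 -> legal
(6,1): no bracket -> illegal
(6,3): no bracket -> illegal
(6,4): no bracket -> illegal
(6,6): no bracket -> illegal
(6,7): no bracket -> illegal
(7,1): no bracket -> illegal
(7,2): no bracket -> illegal
(7,3): no bracket -> illegal

Answer: (1,4) (1,7) (3,2) (5,2) (5,4) (5,5) (5,6)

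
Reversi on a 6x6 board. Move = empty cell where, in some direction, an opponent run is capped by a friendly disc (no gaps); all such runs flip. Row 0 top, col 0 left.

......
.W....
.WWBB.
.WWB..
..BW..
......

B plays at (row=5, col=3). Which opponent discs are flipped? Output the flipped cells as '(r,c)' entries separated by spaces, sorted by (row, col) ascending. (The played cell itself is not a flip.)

Answer: (4,3)

Derivation:
Dir NW: first cell 'B' (not opp) -> no flip
Dir N: opp run (4,3) capped by B -> flip
Dir NE: first cell '.' (not opp) -> no flip
Dir W: first cell '.' (not opp) -> no flip
Dir E: first cell '.' (not opp) -> no flip
Dir SW: edge -> no flip
Dir S: edge -> no flip
Dir SE: edge -> no flip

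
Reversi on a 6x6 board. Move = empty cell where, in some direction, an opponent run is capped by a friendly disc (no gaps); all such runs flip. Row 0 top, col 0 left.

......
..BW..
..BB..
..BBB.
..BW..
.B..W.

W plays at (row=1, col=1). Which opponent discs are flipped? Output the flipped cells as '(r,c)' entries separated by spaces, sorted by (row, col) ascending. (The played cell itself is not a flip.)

Dir NW: first cell '.' (not opp) -> no flip
Dir N: first cell '.' (not opp) -> no flip
Dir NE: first cell '.' (not opp) -> no flip
Dir W: first cell '.' (not opp) -> no flip
Dir E: opp run (1,2) capped by W -> flip
Dir SW: first cell '.' (not opp) -> no flip
Dir S: first cell '.' (not opp) -> no flip
Dir SE: opp run (2,2) (3,3), next='.' -> no flip

Answer: (1,2)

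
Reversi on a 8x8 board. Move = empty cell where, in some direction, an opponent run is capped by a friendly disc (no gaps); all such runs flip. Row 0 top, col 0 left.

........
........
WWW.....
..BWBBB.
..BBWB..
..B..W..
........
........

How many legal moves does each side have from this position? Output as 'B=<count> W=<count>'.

-- B to move --
(1,0): flips 1 -> legal
(1,1): no bracket -> illegal
(1,2): flips 1 -> legal
(1,3): no bracket -> illegal
(2,3): flips 1 -> legal
(2,4): flips 1 -> legal
(3,0): no bracket -> illegal
(3,1): no bracket -> illegal
(4,6): no bracket -> illegal
(5,3): flips 1 -> legal
(5,4): flips 1 -> legal
(5,6): no bracket -> illegal
(6,4): no bracket -> illegal
(6,5): flips 1 -> legal
(6,6): no bracket -> illegal
B mobility = 7
-- W to move --
(2,3): no bracket -> illegal
(2,4): flips 1 -> legal
(2,5): flips 2 -> legal
(2,6): flips 1 -> legal
(2,7): no bracket -> illegal
(3,1): flips 1 -> legal
(3,7): flips 3 -> legal
(4,1): flips 2 -> legal
(4,6): flips 1 -> legal
(4,7): no bracket -> illegal
(5,1): flips 1 -> legal
(5,3): flips 1 -> legal
(5,4): flips 2 -> legal
(5,6): no bracket -> illegal
(6,1): no bracket -> illegal
(6,2): flips 3 -> legal
(6,3): no bracket -> illegal
W mobility = 11

Answer: B=7 W=11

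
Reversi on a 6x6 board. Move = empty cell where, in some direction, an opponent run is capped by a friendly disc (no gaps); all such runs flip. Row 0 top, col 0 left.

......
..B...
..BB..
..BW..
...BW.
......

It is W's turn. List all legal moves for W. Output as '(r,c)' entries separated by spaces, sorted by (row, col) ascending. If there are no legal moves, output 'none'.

Answer: (1,1) (1,3) (3,1) (4,2) (5,3)

Derivation:
(0,1): no bracket -> illegal
(0,2): no bracket -> illegal
(0,3): no bracket -> illegal
(1,1): flips 1 -> legal
(1,3): flips 1 -> legal
(1,4): no bracket -> illegal
(2,1): no bracket -> illegal
(2,4): no bracket -> illegal
(3,1): flips 1 -> legal
(3,4): no bracket -> illegal
(4,1): no bracket -> illegal
(4,2): flips 1 -> legal
(5,2): no bracket -> illegal
(5,3): flips 1 -> legal
(5,4): no bracket -> illegal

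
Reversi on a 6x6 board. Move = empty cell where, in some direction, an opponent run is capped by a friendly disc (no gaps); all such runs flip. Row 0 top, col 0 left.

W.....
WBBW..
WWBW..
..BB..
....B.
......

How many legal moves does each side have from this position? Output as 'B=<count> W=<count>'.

Answer: B=7 W=7

Derivation:
-- B to move --
(0,1): no bracket -> illegal
(0,2): no bracket -> illegal
(0,3): flips 2 -> legal
(0,4): flips 1 -> legal
(1,4): flips 2 -> legal
(2,4): flips 1 -> legal
(3,0): flips 1 -> legal
(3,1): flips 1 -> legal
(3,4): flips 1 -> legal
B mobility = 7
-- W to move --
(0,1): flips 2 -> legal
(0,2): flips 1 -> legal
(0,3): flips 1 -> legal
(2,4): no bracket -> illegal
(3,1): flips 1 -> legal
(3,4): no bracket -> illegal
(3,5): no bracket -> illegal
(4,1): flips 1 -> legal
(4,2): no bracket -> illegal
(4,3): flips 2 -> legal
(4,5): no bracket -> illegal
(5,3): no bracket -> illegal
(5,4): no bracket -> illegal
(5,5): flips 4 -> legal
W mobility = 7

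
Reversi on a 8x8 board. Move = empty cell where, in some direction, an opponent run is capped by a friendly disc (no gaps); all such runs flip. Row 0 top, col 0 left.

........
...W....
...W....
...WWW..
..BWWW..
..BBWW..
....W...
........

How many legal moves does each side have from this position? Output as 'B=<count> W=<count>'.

-- B to move --
(0,2): no bracket -> illegal
(0,3): flips 4 -> legal
(0,4): no bracket -> illegal
(1,2): no bracket -> illegal
(1,4): no bracket -> illegal
(2,2): no bracket -> illegal
(2,4): flips 1 -> legal
(2,5): flips 2 -> legal
(2,6): flips 2 -> legal
(3,2): no bracket -> illegal
(3,6): no bracket -> illegal
(4,6): flips 3 -> legal
(5,6): flips 2 -> legal
(6,3): no bracket -> illegal
(6,5): no bracket -> illegal
(6,6): no bracket -> illegal
(7,3): no bracket -> illegal
(7,4): no bracket -> illegal
(7,5): flips 1 -> legal
B mobility = 7
-- W to move --
(3,1): flips 2 -> legal
(3,2): no bracket -> illegal
(4,1): flips 1 -> legal
(5,1): flips 3 -> legal
(6,1): flips 1 -> legal
(6,2): flips 1 -> legal
(6,3): flips 1 -> legal
W mobility = 6

Answer: B=7 W=6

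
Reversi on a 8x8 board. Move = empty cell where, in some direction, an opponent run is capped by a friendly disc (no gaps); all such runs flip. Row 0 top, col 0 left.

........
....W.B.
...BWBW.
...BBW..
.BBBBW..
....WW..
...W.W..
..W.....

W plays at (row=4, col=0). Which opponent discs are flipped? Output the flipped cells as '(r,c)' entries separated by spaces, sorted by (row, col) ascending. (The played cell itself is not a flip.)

Answer: (4,1) (4,2) (4,3) (4,4)

Derivation:
Dir NW: edge -> no flip
Dir N: first cell '.' (not opp) -> no flip
Dir NE: first cell '.' (not opp) -> no flip
Dir W: edge -> no flip
Dir E: opp run (4,1) (4,2) (4,3) (4,4) capped by W -> flip
Dir SW: edge -> no flip
Dir S: first cell '.' (not opp) -> no flip
Dir SE: first cell '.' (not opp) -> no flip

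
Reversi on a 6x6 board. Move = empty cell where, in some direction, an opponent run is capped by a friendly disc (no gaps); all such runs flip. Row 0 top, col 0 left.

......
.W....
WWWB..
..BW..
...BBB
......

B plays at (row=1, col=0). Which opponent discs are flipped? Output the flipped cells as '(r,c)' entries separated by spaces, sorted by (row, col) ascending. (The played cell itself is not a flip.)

Dir NW: edge -> no flip
Dir N: first cell '.' (not opp) -> no flip
Dir NE: first cell '.' (not opp) -> no flip
Dir W: edge -> no flip
Dir E: opp run (1,1), next='.' -> no flip
Dir SW: edge -> no flip
Dir S: opp run (2,0), next='.' -> no flip
Dir SE: opp run (2,1) capped by B -> flip

Answer: (2,1)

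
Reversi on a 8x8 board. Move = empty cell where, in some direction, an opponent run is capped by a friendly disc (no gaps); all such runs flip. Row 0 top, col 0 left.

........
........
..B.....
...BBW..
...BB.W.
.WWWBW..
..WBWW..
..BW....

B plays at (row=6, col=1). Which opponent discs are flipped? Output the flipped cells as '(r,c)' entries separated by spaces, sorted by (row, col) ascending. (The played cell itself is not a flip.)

Answer: (5,2) (6,2)

Derivation:
Dir NW: first cell '.' (not opp) -> no flip
Dir N: opp run (5,1), next='.' -> no flip
Dir NE: opp run (5,2) capped by B -> flip
Dir W: first cell '.' (not opp) -> no flip
Dir E: opp run (6,2) capped by B -> flip
Dir SW: first cell '.' (not opp) -> no flip
Dir S: first cell '.' (not opp) -> no flip
Dir SE: first cell 'B' (not opp) -> no flip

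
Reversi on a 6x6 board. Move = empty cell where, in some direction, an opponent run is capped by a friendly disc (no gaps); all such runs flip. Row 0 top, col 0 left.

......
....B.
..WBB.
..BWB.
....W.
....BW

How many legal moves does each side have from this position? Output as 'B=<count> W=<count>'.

-- B to move --
(1,1): no bracket -> illegal
(1,2): flips 1 -> legal
(1,3): no bracket -> illegal
(2,1): flips 1 -> legal
(3,1): no bracket -> illegal
(3,5): no bracket -> illegal
(4,2): flips 1 -> legal
(4,3): flips 1 -> legal
(4,5): no bracket -> illegal
(5,3): no bracket -> illegal
B mobility = 4
-- W to move --
(0,3): no bracket -> illegal
(0,4): flips 3 -> legal
(0,5): no bracket -> illegal
(1,2): no bracket -> illegal
(1,3): flips 1 -> legal
(1,5): flips 1 -> legal
(2,1): no bracket -> illegal
(2,5): flips 2 -> legal
(3,1): flips 1 -> legal
(3,5): flips 1 -> legal
(4,1): no bracket -> illegal
(4,2): flips 1 -> legal
(4,3): no bracket -> illegal
(4,5): no bracket -> illegal
(5,3): flips 1 -> legal
W mobility = 8

Answer: B=4 W=8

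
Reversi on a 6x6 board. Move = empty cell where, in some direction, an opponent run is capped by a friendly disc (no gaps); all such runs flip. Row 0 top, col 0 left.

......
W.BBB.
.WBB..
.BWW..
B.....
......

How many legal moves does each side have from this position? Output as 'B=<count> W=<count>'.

Answer: B=8 W=7

Derivation:
-- B to move --
(0,0): no bracket -> illegal
(0,1): no bracket -> illegal
(1,1): flips 1 -> legal
(2,0): flips 1 -> legal
(2,4): no bracket -> illegal
(3,0): flips 1 -> legal
(3,4): flips 2 -> legal
(4,1): flips 1 -> legal
(4,2): flips 1 -> legal
(4,3): flips 1 -> legal
(4,4): flips 1 -> legal
B mobility = 8
-- W to move --
(0,1): no bracket -> illegal
(0,2): flips 2 -> legal
(0,3): flips 3 -> legal
(0,4): no bracket -> illegal
(0,5): flips 2 -> legal
(1,1): flips 1 -> legal
(1,5): no bracket -> illegal
(2,0): no bracket -> illegal
(2,4): flips 2 -> legal
(2,5): no bracket -> illegal
(3,0): flips 1 -> legal
(3,4): no bracket -> illegal
(4,1): flips 1 -> legal
(4,2): no bracket -> illegal
(5,0): no bracket -> illegal
(5,1): no bracket -> illegal
W mobility = 7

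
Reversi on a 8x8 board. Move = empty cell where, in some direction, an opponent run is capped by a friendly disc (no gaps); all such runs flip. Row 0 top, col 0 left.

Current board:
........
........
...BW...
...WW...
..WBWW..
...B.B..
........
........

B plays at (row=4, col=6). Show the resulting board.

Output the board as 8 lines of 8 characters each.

Answer: ........
........
...BW...
...WW...
..WBBBB.
...B.B..
........
........

Derivation:
Place B at (4,6); scan 8 dirs for brackets.
Dir NW: first cell '.' (not opp) -> no flip
Dir N: first cell '.' (not opp) -> no flip
Dir NE: first cell '.' (not opp) -> no flip
Dir W: opp run (4,5) (4,4) capped by B -> flip
Dir E: first cell '.' (not opp) -> no flip
Dir SW: first cell 'B' (not opp) -> no flip
Dir S: first cell '.' (not opp) -> no flip
Dir SE: first cell '.' (not opp) -> no flip
All flips: (4,4) (4,5)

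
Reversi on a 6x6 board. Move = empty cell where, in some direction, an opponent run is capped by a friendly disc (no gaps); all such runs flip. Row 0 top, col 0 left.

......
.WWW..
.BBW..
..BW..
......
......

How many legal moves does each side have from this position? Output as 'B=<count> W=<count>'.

Answer: B=9 W=5

Derivation:
-- B to move --
(0,0): flips 1 -> legal
(0,1): flips 1 -> legal
(0,2): flips 1 -> legal
(0,3): flips 1 -> legal
(0,4): flips 1 -> legal
(1,0): no bracket -> illegal
(1,4): flips 1 -> legal
(2,0): no bracket -> illegal
(2,4): flips 1 -> legal
(3,4): flips 1 -> legal
(4,2): no bracket -> illegal
(4,3): no bracket -> illegal
(4,4): flips 1 -> legal
B mobility = 9
-- W to move --
(1,0): no bracket -> illegal
(2,0): flips 2 -> legal
(3,0): flips 1 -> legal
(3,1): flips 3 -> legal
(4,1): flips 1 -> legal
(4,2): flips 2 -> legal
(4,3): no bracket -> illegal
W mobility = 5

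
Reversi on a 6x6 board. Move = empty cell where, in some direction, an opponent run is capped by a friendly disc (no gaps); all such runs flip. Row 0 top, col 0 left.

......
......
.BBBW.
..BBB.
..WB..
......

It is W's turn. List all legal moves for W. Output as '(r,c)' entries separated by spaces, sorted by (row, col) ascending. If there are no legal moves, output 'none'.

(1,0): no bracket -> illegal
(1,1): no bracket -> illegal
(1,2): flips 2 -> legal
(1,3): no bracket -> illegal
(1,4): no bracket -> illegal
(2,0): flips 3 -> legal
(2,5): no bracket -> illegal
(3,0): no bracket -> illegal
(3,1): no bracket -> illegal
(3,5): no bracket -> illegal
(4,1): no bracket -> illegal
(4,4): flips 2 -> legal
(4,5): no bracket -> illegal
(5,2): no bracket -> illegal
(5,3): no bracket -> illegal
(5,4): no bracket -> illegal

Answer: (1,2) (2,0) (4,4)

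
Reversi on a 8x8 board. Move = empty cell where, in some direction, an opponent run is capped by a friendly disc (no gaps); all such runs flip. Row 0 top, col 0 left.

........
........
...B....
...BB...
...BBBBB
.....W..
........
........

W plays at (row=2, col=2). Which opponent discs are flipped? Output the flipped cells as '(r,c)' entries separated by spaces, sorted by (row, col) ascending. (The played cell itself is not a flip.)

Answer: (3,3) (4,4)

Derivation:
Dir NW: first cell '.' (not opp) -> no flip
Dir N: first cell '.' (not opp) -> no flip
Dir NE: first cell '.' (not opp) -> no flip
Dir W: first cell '.' (not opp) -> no flip
Dir E: opp run (2,3), next='.' -> no flip
Dir SW: first cell '.' (not opp) -> no flip
Dir S: first cell '.' (not opp) -> no flip
Dir SE: opp run (3,3) (4,4) capped by W -> flip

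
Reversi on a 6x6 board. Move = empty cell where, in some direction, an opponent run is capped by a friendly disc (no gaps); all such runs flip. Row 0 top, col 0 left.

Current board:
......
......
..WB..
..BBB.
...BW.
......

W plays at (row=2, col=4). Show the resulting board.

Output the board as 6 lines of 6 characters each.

Place W at (2,4); scan 8 dirs for brackets.
Dir NW: first cell '.' (not opp) -> no flip
Dir N: first cell '.' (not opp) -> no flip
Dir NE: first cell '.' (not opp) -> no flip
Dir W: opp run (2,3) capped by W -> flip
Dir E: first cell '.' (not opp) -> no flip
Dir SW: opp run (3,3), next='.' -> no flip
Dir S: opp run (3,4) capped by W -> flip
Dir SE: first cell '.' (not opp) -> no flip
All flips: (2,3) (3,4)

Answer: ......
......
..WWW.
..BBW.
...BW.
......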